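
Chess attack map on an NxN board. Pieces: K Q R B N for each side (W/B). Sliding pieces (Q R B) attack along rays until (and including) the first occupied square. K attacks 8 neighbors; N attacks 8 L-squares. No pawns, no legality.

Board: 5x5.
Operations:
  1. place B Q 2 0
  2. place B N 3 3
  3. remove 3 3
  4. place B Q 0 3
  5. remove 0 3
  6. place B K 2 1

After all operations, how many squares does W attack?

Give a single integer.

Answer: 0

Derivation:
Op 1: place BQ@(2,0)
Op 2: place BN@(3,3)
Op 3: remove (3,3)
Op 4: place BQ@(0,3)
Op 5: remove (0,3)
Op 6: place BK@(2,1)
Per-piece attacks for W:
Union (0 distinct): (none)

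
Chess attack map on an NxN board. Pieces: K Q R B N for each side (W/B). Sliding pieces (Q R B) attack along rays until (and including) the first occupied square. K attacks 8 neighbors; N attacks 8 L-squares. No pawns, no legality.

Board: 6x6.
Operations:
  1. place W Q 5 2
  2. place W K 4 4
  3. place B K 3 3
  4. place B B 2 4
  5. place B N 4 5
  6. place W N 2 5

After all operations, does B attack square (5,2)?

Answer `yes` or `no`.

Op 1: place WQ@(5,2)
Op 2: place WK@(4,4)
Op 3: place BK@(3,3)
Op 4: place BB@(2,4)
Op 5: place BN@(4,5)
Op 6: place WN@(2,5)
Per-piece attacks for B:
  BB@(2,4): attacks (3,5) (3,3) (1,5) (1,3) (0,2) [ray(1,-1) blocked at (3,3)]
  BK@(3,3): attacks (3,4) (3,2) (4,3) (2,3) (4,4) (4,2) (2,4) (2,2)
  BN@(4,5): attacks (5,3) (3,3) (2,4)
B attacks (5,2): no

Answer: no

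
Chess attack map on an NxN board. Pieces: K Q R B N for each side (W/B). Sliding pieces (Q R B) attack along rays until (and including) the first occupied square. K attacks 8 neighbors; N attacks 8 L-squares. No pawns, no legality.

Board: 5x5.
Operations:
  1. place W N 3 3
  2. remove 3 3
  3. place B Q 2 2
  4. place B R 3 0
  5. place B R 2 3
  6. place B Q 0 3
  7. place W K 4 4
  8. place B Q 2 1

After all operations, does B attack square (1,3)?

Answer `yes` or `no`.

Answer: yes

Derivation:
Op 1: place WN@(3,3)
Op 2: remove (3,3)
Op 3: place BQ@(2,2)
Op 4: place BR@(3,0)
Op 5: place BR@(2,3)
Op 6: place BQ@(0,3)
Op 7: place WK@(4,4)
Op 8: place BQ@(2,1)
Per-piece attacks for B:
  BQ@(0,3): attacks (0,4) (0,2) (0,1) (0,0) (1,3) (2,3) (1,4) (1,2) (2,1) [ray(1,0) blocked at (2,3); ray(1,-1) blocked at (2,1)]
  BQ@(2,1): attacks (2,2) (2,0) (3,1) (4,1) (1,1) (0,1) (3,2) (4,3) (3,0) (1,2) (0,3) (1,0) [ray(0,1) blocked at (2,2); ray(1,-1) blocked at (3,0); ray(-1,1) blocked at (0,3)]
  BQ@(2,2): attacks (2,3) (2,1) (3,2) (4,2) (1,2) (0,2) (3,3) (4,4) (3,1) (4,0) (1,3) (0,4) (1,1) (0,0) [ray(0,1) blocked at (2,3); ray(0,-1) blocked at (2,1); ray(1,1) blocked at (4,4)]
  BR@(2,3): attacks (2,4) (2,2) (3,3) (4,3) (1,3) (0,3) [ray(0,-1) blocked at (2,2); ray(-1,0) blocked at (0,3)]
  BR@(3,0): attacks (3,1) (3,2) (3,3) (3,4) (4,0) (2,0) (1,0) (0,0)
B attacks (1,3): yes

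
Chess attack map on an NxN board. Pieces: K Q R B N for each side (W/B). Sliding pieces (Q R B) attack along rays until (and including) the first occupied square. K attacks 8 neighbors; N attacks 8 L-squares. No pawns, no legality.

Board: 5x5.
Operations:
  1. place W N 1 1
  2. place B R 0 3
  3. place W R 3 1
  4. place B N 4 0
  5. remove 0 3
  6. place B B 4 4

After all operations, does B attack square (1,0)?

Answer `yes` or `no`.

Answer: no

Derivation:
Op 1: place WN@(1,1)
Op 2: place BR@(0,3)
Op 3: place WR@(3,1)
Op 4: place BN@(4,0)
Op 5: remove (0,3)
Op 6: place BB@(4,4)
Per-piece attacks for B:
  BN@(4,0): attacks (3,2) (2,1)
  BB@(4,4): attacks (3,3) (2,2) (1,1) [ray(-1,-1) blocked at (1,1)]
B attacks (1,0): no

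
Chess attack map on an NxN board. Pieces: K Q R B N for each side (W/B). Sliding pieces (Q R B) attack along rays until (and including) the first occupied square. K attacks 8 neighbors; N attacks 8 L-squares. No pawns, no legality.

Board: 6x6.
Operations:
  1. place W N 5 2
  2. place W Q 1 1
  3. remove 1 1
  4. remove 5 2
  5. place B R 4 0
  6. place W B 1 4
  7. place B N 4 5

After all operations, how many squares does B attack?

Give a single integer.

Op 1: place WN@(5,2)
Op 2: place WQ@(1,1)
Op 3: remove (1,1)
Op 4: remove (5,2)
Op 5: place BR@(4,0)
Op 6: place WB@(1,4)
Op 7: place BN@(4,5)
Per-piece attacks for B:
  BR@(4,0): attacks (4,1) (4,2) (4,3) (4,4) (4,5) (5,0) (3,0) (2,0) (1,0) (0,0) [ray(0,1) blocked at (4,5)]
  BN@(4,5): attacks (5,3) (3,3) (2,4)
Union (13 distinct): (0,0) (1,0) (2,0) (2,4) (3,0) (3,3) (4,1) (4,2) (4,3) (4,4) (4,5) (5,0) (5,3)

Answer: 13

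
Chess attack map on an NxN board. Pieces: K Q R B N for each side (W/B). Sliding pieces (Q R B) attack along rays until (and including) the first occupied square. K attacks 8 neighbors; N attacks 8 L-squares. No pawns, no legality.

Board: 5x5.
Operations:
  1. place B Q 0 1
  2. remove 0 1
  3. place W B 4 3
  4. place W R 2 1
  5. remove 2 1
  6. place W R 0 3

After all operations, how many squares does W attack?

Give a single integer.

Answer: 12

Derivation:
Op 1: place BQ@(0,1)
Op 2: remove (0,1)
Op 3: place WB@(4,3)
Op 4: place WR@(2,1)
Op 5: remove (2,1)
Op 6: place WR@(0,3)
Per-piece attacks for W:
  WR@(0,3): attacks (0,4) (0,2) (0,1) (0,0) (1,3) (2,3) (3,3) (4,3) [ray(1,0) blocked at (4,3)]
  WB@(4,3): attacks (3,4) (3,2) (2,1) (1,0)
Union (12 distinct): (0,0) (0,1) (0,2) (0,4) (1,0) (1,3) (2,1) (2,3) (3,2) (3,3) (3,4) (4,3)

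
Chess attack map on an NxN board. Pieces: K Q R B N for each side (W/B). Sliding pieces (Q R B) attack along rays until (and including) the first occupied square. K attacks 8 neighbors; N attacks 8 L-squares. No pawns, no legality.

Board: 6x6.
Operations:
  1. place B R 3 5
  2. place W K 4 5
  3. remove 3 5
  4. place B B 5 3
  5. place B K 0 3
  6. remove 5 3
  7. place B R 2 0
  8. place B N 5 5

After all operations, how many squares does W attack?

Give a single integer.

Answer: 5

Derivation:
Op 1: place BR@(3,5)
Op 2: place WK@(4,5)
Op 3: remove (3,5)
Op 4: place BB@(5,3)
Op 5: place BK@(0,3)
Op 6: remove (5,3)
Op 7: place BR@(2,0)
Op 8: place BN@(5,5)
Per-piece attacks for W:
  WK@(4,5): attacks (4,4) (5,5) (3,5) (5,4) (3,4)
Union (5 distinct): (3,4) (3,5) (4,4) (5,4) (5,5)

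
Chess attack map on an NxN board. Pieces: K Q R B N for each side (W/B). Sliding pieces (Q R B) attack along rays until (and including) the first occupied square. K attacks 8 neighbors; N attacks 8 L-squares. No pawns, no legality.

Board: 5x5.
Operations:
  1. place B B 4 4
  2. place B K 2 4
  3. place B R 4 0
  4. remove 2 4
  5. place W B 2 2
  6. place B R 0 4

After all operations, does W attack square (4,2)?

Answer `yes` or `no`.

Answer: no

Derivation:
Op 1: place BB@(4,4)
Op 2: place BK@(2,4)
Op 3: place BR@(4,0)
Op 4: remove (2,4)
Op 5: place WB@(2,2)
Op 6: place BR@(0,4)
Per-piece attacks for W:
  WB@(2,2): attacks (3,3) (4,4) (3,1) (4,0) (1,3) (0,4) (1,1) (0,0) [ray(1,1) blocked at (4,4); ray(1,-1) blocked at (4,0); ray(-1,1) blocked at (0,4)]
W attacks (4,2): no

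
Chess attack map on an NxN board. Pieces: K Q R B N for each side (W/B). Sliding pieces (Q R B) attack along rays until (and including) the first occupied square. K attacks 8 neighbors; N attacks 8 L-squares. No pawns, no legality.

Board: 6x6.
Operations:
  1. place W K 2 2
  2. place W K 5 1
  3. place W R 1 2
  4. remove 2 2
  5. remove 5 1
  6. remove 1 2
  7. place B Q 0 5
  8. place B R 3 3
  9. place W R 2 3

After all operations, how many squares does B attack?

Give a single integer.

Answer: 18

Derivation:
Op 1: place WK@(2,2)
Op 2: place WK@(5,1)
Op 3: place WR@(1,2)
Op 4: remove (2,2)
Op 5: remove (5,1)
Op 6: remove (1,2)
Op 7: place BQ@(0,5)
Op 8: place BR@(3,3)
Op 9: place WR@(2,3)
Per-piece attacks for B:
  BQ@(0,5): attacks (0,4) (0,3) (0,2) (0,1) (0,0) (1,5) (2,5) (3,5) (4,5) (5,5) (1,4) (2,3) [ray(1,-1) blocked at (2,3)]
  BR@(3,3): attacks (3,4) (3,5) (3,2) (3,1) (3,0) (4,3) (5,3) (2,3) [ray(-1,0) blocked at (2,3)]
Union (18 distinct): (0,0) (0,1) (0,2) (0,3) (0,4) (1,4) (1,5) (2,3) (2,5) (3,0) (3,1) (3,2) (3,4) (3,5) (4,3) (4,5) (5,3) (5,5)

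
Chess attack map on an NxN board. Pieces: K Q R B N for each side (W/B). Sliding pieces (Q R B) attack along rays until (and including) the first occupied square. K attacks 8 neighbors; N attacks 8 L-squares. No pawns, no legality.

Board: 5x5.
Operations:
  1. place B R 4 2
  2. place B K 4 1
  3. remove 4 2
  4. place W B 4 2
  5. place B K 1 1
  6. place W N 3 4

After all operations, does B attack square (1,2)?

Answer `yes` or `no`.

Op 1: place BR@(4,2)
Op 2: place BK@(4,1)
Op 3: remove (4,2)
Op 4: place WB@(4,2)
Op 5: place BK@(1,1)
Op 6: place WN@(3,4)
Per-piece attacks for B:
  BK@(1,1): attacks (1,2) (1,0) (2,1) (0,1) (2,2) (2,0) (0,2) (0,0)
  BK@(4,1): attacks (4,2) (4,0) (3,1) (3,2) (3,0)
B attacks (1,2): yes

Answer: yes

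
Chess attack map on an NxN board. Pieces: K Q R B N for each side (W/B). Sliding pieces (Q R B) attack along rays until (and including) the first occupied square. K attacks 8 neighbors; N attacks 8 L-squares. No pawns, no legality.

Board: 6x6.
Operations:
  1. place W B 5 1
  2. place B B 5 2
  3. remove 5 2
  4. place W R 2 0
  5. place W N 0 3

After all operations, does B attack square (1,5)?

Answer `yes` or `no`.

Answer: no

Derivation:
Op 1: place WB@(5,1)
Op 2: place BB@(5,2)
Op 3: remove (5,2)
Op 4: place WR@(2,0)
Op 5: place WN@(0,3)
Per-piece attacks for B:
B attacks (1,5): no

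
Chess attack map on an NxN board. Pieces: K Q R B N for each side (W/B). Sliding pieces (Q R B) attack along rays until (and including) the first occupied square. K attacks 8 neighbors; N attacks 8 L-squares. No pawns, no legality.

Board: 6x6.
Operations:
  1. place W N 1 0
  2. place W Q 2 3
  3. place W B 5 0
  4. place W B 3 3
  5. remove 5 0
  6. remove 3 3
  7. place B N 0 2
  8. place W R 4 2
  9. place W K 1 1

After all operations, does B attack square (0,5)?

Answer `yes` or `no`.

Answer: no

Derivation:
Op 1: place WN@(1,0)
Op 2: place WQ@(2,3)
Op 3: place WB@(5,0)
Op 4: place WB@(3,3)
Op 5: remove (5,0)
Op 6: remove (3,3)
Op 7: place BN@(0,2)
Op 8: place WR@(4,2)
Op 9: place WK@(1,1)
Per-piece attacks for B:
  BN@(0,2): attacks (1,4) (2,3) (1,0) (2,1)
B attacks (0,5): no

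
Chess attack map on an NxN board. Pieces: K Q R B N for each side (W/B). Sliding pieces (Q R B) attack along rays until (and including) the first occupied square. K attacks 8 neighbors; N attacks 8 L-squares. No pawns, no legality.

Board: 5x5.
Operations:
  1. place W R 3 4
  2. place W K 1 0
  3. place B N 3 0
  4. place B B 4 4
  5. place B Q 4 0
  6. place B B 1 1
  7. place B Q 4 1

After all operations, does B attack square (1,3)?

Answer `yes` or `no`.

Answer: yes

Derivation:
Op 1: place WR@(3,4)
Op 2: place WK@(1,0)
Op 3: place BN@(3,0)
Op 4: place BB@(4,4)
Op 5: place BQ@(4,0)
Op 6: place BB@(1,1)
Op 7: place BQ@(4,1)
Per-piece attacks for B:
  BB@(1,1): attacks (2,2) (3,3) (4,4) (2,0) (0,2) (0,0) [ray(1,1) blocked at (4,4)]
  BN@(3,0): attacks (4,2) (2,2) (1,1)
  BQ@(4,0): attacks (4,1) (3,0) (3,1) (2,2) (1,3) (0,4) [ray(0,1) blocked at (4,1); ray(-1,0) blocked at (3,0)]
  BQ@(4,1): attacks (4,2) (4,3) (4,4) (4,0) (3,1) (2,1) (1,1) (3,2) (2,3) (1,4) (3,0) [ray(0,1) blocked at (4,4); ray(0,-1) blocked at (4,0); ray(-1,0) blocked at (1,1); ray(-1,-1) blocked at (3,0)]
  BB@(4,4): attacks (3,3) (2,2) (1,1) [ray(-1,-1) blocked at (1,1)]
B attacks (1,3): yes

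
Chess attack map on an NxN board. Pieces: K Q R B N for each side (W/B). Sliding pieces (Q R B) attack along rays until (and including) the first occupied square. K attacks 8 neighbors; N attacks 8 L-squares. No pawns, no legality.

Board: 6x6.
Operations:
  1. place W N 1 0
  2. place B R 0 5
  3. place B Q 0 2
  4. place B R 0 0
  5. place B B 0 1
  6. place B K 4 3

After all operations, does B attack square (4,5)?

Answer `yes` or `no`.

Answer: yes

Derivation:
Op 1: place WN@(1,0)
Op 2: place BR@(0,5)
Op 3: place BQ@(0,2)
Op 4: place BR@(0,0)
Op 5: place BB@(0,1)
Op 6: place BK@(4,3)
Per-piece attacks for B:
  BR@(0,0): attacks (0,1) (1,0) [ray(0,1) blocked at (0,1); ray(1,0) blocked at (1,0)]
  BB@(0,1): attacks (1,2) (2,3) (3,4) (4,5) (1,0) [ray(1,-1) blocked at (1,0)]
  BQ@(0,2): attacks (0,3) (0,4) (0,5) (0,1) (1,2) (2,2) (3,2) (4,2) (5,2) (1,3) (2,4) (3,5) (1,1) (2,0) [ray(0,1) blocked at (0,5); ray(0,-1) blocked at (0,1)]
  BR@(0,5): attacks (0,4) (0,3) (0,2) (1,5) (2,5) (3,5) (4,5) (5,5) [ray(0,-1) blocked at (0,2)]
  BK@(4,3): attacks (4,4) (4,2) (5,3) (3,3) (5,4) (5,2) (3,4) (3,2)
B attacks (4,5): yes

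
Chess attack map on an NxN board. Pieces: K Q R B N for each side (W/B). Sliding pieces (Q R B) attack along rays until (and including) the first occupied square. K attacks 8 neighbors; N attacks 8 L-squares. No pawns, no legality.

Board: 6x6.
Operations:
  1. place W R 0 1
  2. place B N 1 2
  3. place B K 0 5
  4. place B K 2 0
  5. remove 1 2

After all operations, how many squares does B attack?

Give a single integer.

Op 1: place WR@(0,1)
Op 2: place BN@(1,2)
Op 3: place BK@(0,5)
Op 4: place BK@(2,0)
Op 5: remove (1,2)
Per-piece attacks for B:
  BK@(0,5): attacks (0,4) (1,5) (1,4)
  BK@(2,0): attacks (2,1) (3,0) (1,0) (3,1) (1,1)
Union (8 distinct): (0,4) (1,0) (1,1) (1,4) (1,5) (2,1) (3,0) (3,1)

Answer: 8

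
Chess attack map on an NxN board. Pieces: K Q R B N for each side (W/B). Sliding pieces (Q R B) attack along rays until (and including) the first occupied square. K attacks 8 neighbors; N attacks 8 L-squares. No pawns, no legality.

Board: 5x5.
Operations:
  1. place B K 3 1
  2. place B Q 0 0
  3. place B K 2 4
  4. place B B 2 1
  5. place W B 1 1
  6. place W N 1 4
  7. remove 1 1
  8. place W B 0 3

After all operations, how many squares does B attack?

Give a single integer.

Op 1: place BK@(3,1)
Op 2: place BQ@(0,0)
Op 3: place BK@(2,4)
Op 4: place BB@(2,1)
Op 5: place WB@(1,1)
Op 6: place WN@(1,4)
Op 7: remove (1,1)
Op 8: place WB@(0,3)
Per-piece attacks for B:
  BQ@(0,0): attacks (0,1) (0,2) (0,3) (1,0) (2,0) (3,0) (4,0) (1,1) (2,2) (3,3) (4,4) [ray(0,1) blocked at (0,3)]
  BB@(2,1): attacks (3,2) (4,3) (3,0) (1,2) (0,3) (1,0) [ray(-1,1) blocked at (0,3)]
  BK@(2,4): attacks (2,3) (3,4) (1,4) (3,3) (1,3)
  BK@(3,1): attacks (3,2) (3,0) (4,1) (2,1) (4,2) (4,0) (2,2) (2,0)
Union (21 distinct): (0,1) (0,2) (0,3) (1,0) (1,1) (1,2) (1,3) (1,4) (2,0) (2,1) (2,2) (2,3) (3,0) (3,2) (3,3) (3,4) (4,0) (4,1) (4,2) (4,3) (4,4)

Answer: 21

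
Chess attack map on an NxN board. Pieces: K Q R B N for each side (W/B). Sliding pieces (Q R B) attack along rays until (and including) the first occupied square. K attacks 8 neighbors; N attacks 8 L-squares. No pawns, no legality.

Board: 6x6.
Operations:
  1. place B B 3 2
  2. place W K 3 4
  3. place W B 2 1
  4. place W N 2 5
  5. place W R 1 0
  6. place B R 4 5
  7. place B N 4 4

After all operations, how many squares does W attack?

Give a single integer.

Answer: 22

Derivation:
Op 1: place BB@(3,2)
Op 2: place WK@(3,4)
Op 3: place WB@(2,1)
Op 4: place WN@(2,5)
Op 5: place WR@(1,0)
Op 6: place BR@(4,5)
Op 7: place BN@(4,4)
Per-piece attacks for W:
  WR@(1,0): attacks (1,1) (1,2) (1,3) (1,4) (1,5) (2,0) (3,0) (4,0) (5,0) (0,0)
  WB@(2,1): attacks (3,2) (3,0) (1,2) (0,3) (1,0) [ray(1,1) blocked at (3,2); ray(-1,-1) blocked at (1,0)]
  WN@(2,5): attacks (3,3) (4,4) (1,3) (0,4)
  WK@(3,4): attacks (3,5) (3,3) (4,4) (2,4) (4,5) (4,3) (2,5) (2,3)
Union (22 distinct): (0,0) (0,3) (0,4) (1,0) (1,1) (1,2) (1,3) (1,4) (1,5) (2,0) (2,3) (2,4) (2,5) (3,0) (3,2) (3,3) (3,5) (4,0) (4,3) (4,4) (4,5) (5,0)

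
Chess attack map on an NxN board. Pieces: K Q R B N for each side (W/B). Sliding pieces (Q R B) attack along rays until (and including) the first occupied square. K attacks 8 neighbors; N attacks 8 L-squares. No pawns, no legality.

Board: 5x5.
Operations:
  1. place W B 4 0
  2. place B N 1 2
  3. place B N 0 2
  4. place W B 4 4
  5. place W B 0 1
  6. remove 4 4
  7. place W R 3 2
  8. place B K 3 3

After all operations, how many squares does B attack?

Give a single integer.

Op 1: place WB@(4,0)
Op 2: place BN@(1,2)
Op 3: place BN@(0,2)
Op 4: place WB@(4,4)
Op 5: place WB@(0,1)
Op 6: remove (4,4)
Op 7: place WR@(3,2)
Op 8: place BK@(3,3)
Per-piece attacks for B:
  BN@(0,2): attacks (1,4) (2,3) (1,0) (2,1)
  BN@(1,2): attacks (2,4) (3,3) (0,4) (2,0) (3,1) (0,0)
  BK@(3,3): attacks (3,4) (3,2) (4,3) (2,3) (4,4) (4,2) (2,4) (2,2)
Union (16 distinct): (0,0) (0,4) (1,0) (1,4) (2,0) (2,1) (2,2) (2,3) (2,4) (3,1) (3,2) (3,3) (3,4) (4,2) (4,3) (4,4)

Answer: 16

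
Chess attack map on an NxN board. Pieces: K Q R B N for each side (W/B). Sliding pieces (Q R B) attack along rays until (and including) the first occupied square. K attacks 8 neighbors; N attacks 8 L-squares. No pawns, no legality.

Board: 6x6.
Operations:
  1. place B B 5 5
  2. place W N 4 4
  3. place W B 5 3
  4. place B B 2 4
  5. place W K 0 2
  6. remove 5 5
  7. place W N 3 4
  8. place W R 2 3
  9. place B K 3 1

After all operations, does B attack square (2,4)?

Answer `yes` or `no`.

Answer: no

Derivation:
Op 1: place BB@(5,5)
Op 2: place WN@(4,4)
Op 3: place WB@(5,3)
Op 4: place BB@(2,4)
Op 5: place WK@(0,2)
Op 6: remove (5,5)
Op 7: place WN@(3,4)
Op 8: place WR@(2,3)
Op 9: place BK@(3,1)
Per-piece attacks for B:
  BB@(2,4): attacks (3,5) (3,3) (4,2) (5,1) (1,5) (1,3) (0,2) [ray(-1,-1) blocked at (0,2)]
  BK@(3,1): attacks (3,2) (3,0) (4,1) (2,1) (4,2) (4,0) (2,2) (2,0)
B attacks (2,4): no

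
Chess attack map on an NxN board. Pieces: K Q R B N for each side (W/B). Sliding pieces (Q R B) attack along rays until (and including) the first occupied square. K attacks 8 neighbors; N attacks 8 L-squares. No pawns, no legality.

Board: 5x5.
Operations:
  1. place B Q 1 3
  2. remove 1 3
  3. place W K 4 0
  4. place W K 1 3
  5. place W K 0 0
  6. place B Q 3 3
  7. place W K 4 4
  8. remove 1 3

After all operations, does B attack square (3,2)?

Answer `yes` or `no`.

Op 1: place BQ@(1,3)
Op 2: remove (1,3)
Op 3: place WK@(4,0)
Op 4: place WK@(1,3)
Op 5: place WK@(0,0)
Op 6: place BQ@(3,3)
Op 7: place WK@(4,4)
Op 8: remove (1,3)
Per-piece attacks for B:
  BQ@(3,3): attacks (3,4) (3,2) (3,1) (3,0) (4,3) (2,3) (1,3) (0,3) (4,4) (4,2) (2,4) (2,2) (1,1) (0,0) [ray(1,1) blocked at (4,4); ray(-1,-1) blocked at (0,0)]
B attacks (3,2): yes

Answer: yes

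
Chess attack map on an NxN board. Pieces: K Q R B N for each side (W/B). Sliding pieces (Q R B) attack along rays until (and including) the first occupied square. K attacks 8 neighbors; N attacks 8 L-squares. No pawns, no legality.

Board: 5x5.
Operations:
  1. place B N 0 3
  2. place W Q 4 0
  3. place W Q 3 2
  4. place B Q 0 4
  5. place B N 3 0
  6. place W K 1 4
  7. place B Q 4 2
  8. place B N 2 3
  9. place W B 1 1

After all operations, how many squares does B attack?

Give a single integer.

Answer: 17

Derivation:
Op 1: place BN@(0,3)
Op 2: place WQ@(4,0)
Op 3: place WQ@(3,2)
Op 4: place BQ@(0,4)
Op 5: place BN@(3,0)
Op 6: place WK@(1,4)
Op 7: place BQ@(4,2)
Op 8: place BN@(2,3)
Op 9: place WB@(1,1)
Per-piece attacks for B:
  BN@(0,3): attacks (2,4) (1,1) (2,2)
  BQ@(0,4): attacks (0,3) (1,4) (1,3) (2,2) (3,1) (4,0) [ray(0,-1) blocked at (0,3); ray(1,0) blocked at (1,4); ray(1,-1) blocked at (4,0)]
  BN@(2,3): attacks (4,4) (0,4) (3,1) (4,2) (1,1) (0,2)
  BN@(3,0): attacks (4,2) (2,2) (1,1)
  BQ@(4,2): attacks (4,3) (4,4) (4,1) (4,0) (3,2) (3,3) (2,4) (3,1) (2,0) [ray(0,-1) blocked at (4,0); ray(-1,0) blocked at (3,2)]
Union (17 distinct): (0,2) (0,3) (0,4) (1,1) (1,3) (1,4) (2,0) (2,2) (2,4) (3,1) (3,2) (3,3) (4,0) (4,1) (4,2) (4,3) (4,4)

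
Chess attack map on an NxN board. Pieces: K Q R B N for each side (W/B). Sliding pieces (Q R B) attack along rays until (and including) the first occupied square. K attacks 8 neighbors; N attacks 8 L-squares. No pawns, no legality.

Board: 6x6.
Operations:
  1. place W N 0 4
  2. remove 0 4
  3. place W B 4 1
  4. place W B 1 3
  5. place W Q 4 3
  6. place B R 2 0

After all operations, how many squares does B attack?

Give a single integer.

Op 1: place WN@(0,4)
Op 2: remove (0,4)
Op 3: place WB@(4,1)
Op 4: place WB@(1,3)
Op 5: place WQ@(4,3)
Op 6: place BR@(2,0)
Per-piece attacks for B:
  BR@(2,0): attacks (2,1) (2,2) (2,3) (2,4) (2,5) (3,0) (4,0) (5,0) (1,0) (0,0)
Union (10 distinct): (0,0) (1,0) (2,1) (2,2) (2,3) (2,4) (2,5) (3,0) (4,0) (5,0)

Answer: 10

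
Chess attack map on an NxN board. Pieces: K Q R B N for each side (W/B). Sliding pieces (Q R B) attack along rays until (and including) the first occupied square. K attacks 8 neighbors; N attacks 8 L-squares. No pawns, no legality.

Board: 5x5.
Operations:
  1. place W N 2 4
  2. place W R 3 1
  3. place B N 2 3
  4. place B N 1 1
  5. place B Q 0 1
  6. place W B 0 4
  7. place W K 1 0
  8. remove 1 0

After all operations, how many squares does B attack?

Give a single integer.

Op 1: place WN@(2,4)
Op 2: place WR@(3,1)
Op 3: place BN@(2,3)
Op 4: place BN@(1,1)
Op 5: place BQ@(0,1)
Op 6: place WB@(0,4)
Op 7: place WK@(1,0)
Op 8: remove (1,0)
Per-piece attacks for B:
  BQ@(0,1): attacks (0,2) (0,3) (0,4) (0,0) (1,1) (1,2) (2,3) (1,0) [ray(0,1) blocked at (0,4); ray(1,0) blocked at (1,1); ray(1,1) blocked at (2,3)]
  BN@(1,1): attacks (2,3) (3,2) (0,3) (3,0)
  BN@(2,3): attacks (4,4) (0,4) (3,1) (4,2) (1,1) (0,2)
Union (13 distinct): (0,0) (0,2) (0,3) (0,4) (1,0) (1,1) (1,2) (2,3) (3,0) (3,1) (3,2) (4,2) (4,4)

Answer: 13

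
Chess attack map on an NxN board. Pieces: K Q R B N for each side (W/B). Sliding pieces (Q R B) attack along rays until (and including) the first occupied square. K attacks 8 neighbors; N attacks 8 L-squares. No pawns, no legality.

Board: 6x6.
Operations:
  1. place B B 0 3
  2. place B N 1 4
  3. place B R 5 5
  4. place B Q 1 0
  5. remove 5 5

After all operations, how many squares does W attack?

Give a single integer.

Answer: 0

Derivation:
Op 1: place BB@(0,3)
Op 2: place BN@(1,4)
Op 3: place BR@(5,5)
Op 4: place BQ@(1,0)
Op 5: remove (5,5)
Per-piece attacks for W:
Union (0 distinct): (none)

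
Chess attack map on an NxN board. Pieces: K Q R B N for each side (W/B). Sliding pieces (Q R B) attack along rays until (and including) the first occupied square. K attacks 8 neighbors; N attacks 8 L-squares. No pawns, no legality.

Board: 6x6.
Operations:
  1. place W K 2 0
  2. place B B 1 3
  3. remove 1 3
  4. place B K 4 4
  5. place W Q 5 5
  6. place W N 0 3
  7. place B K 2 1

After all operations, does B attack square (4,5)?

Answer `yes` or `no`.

Op 1: place WK@(2,0)
Op 2: place BB@(1,3)
Op 3: remove (1,3)
Op 4: place BK@(4,4)
Op 5: place WQ@(5,5)
Op 6: place WN@(0,3)
Op 7: place BK@(2,1)
Per-piece attacks for B:
  BK@(2,1): attacks (2,2) (2,0) (3,1) (1,1) (3,2) (3,0) (1,2) (1,0)
  BK@(4,4): attacks (4,5) (4,3) (5,4) (3,4) (5,5) (5,3) (3,5) (3,3)
B attacks (4,5): yes

Answer: yes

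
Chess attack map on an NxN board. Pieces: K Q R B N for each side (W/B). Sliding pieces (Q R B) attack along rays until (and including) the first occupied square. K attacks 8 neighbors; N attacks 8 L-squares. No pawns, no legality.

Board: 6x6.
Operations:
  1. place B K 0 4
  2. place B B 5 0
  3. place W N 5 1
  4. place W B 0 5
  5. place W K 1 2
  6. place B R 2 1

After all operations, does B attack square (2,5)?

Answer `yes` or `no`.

Op 1: place BK@(0,4)
Op 2: place BB@(5,0)
Op 3: place WN@(5,1)
Op 4: place WB@(0,5)
Op 5: place WK@(1,2)
Op 6: place BR@(2,1)
Per-piece attacks for B:
  BK@(0,4): attacks (0,5) (0,3) (1,4) (1,5) (1,3)
  BR@(2,1): attacks (2,2) (2,3) (2,4) (2,5) (2,0) (3,1) (4,1) (5,1) (1,1) (0,1) [ray(1,0) blocked at (5,1)]
  BB@(5,0): attacks (4,1) (3,2) (2,3) (1,4) (0,5) [ray(-1,1) blocked at (0,5)]
B attacks (2,5): yes

Answer: yes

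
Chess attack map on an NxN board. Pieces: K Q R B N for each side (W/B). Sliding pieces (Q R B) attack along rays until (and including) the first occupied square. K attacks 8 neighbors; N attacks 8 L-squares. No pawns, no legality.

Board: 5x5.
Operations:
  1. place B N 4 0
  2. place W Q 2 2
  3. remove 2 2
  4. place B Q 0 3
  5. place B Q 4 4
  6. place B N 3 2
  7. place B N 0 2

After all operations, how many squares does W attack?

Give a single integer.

Answer: 0

Derivation:
Op 1: place BN@(4,0)
Op 2: place WQ@(2,2)
Op 3: remove (2,2)
Op 4: place BQ@(0,3)
Op 5: place BQ@(4,4)
Op 6: place BN@(3,2)
Op 7: place BN@(0,2)
Per-piece attacks for W:
Union (0 distinct): (none)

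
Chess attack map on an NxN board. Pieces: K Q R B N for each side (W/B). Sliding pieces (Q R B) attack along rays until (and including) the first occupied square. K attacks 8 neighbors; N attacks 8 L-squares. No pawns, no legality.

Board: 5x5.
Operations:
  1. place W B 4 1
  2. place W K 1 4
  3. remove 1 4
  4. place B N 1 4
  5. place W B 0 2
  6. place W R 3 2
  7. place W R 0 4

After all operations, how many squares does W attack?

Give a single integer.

Op 1: place WB@(4,1)
Op 2: place WK@(1,4)
Op 3: remove (1,4)
Op 4: place BN@(1,4)
Op 5: place WB@(0,2)
Op 6: place WR@(3,2)
Op 7: place WR@(0,4)
Per-piece attacks for W:
  WB@(0,2): attacks (1,3) (2,4) (1,1) (2,0)
  WR@(0,4): attacks (0,3) (0,2) (1,4) [ray(0,-1) blocked at (0,2); ray(1,0) blocked at (1,4)]
  WR@(3,2): attacks (3,3) (3,4) (3,1) (3,0) (4,2) (2,2) (1,2) (0,2) [ray(-1,0) blocked at (0,2)]
  WB@(4,1): attacks (3,2) (3,0) [ray(-1,1) blocked at (3,2)]
Union (15 distinct): (0,2) (0,3) (1,1) (1,2) (1,3) (1,4) (2,0) (2,2) (2,4) (3,0) (3,1) (3,2) (3,3) (3,4) (4,2)

Answer: 15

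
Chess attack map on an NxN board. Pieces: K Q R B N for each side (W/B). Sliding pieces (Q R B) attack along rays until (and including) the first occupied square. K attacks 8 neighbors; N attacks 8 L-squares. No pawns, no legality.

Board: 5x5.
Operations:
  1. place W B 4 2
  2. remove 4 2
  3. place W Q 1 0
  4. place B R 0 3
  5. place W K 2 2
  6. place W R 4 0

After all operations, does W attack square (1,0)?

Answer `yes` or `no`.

Answer: yes

Derivation:
Op 1: place WB@(4,2)
Op 2: remove (4,2)
Op 3: place WQ@(1,0)
Op 4: place BR@(0,3)
Op 5: place WK@(2,2)
Op 6: place WR@(4,0)
Per-piece attacks for W:
  WQ@(1,0): attacks (1,1) (1,2) (1,3) (1,4) (2,0) (3,0) (4,0) (0,0) (2,1) (3,2) (4,3) (0,1) [ray(1,0) blocked at (4,0)]
  WK@(2,2): attacks (2,3) (2,1) (3,2) (1,2) (3,3) (3,1) (1,3) (1,1)
  WR@(4,0): attacks (4,1) (4,2) (4,3) (4,4) (3,0) (2,0) (1,0) [ray(-1,0) blocked at (1,0)]
W attacks (1,0): yes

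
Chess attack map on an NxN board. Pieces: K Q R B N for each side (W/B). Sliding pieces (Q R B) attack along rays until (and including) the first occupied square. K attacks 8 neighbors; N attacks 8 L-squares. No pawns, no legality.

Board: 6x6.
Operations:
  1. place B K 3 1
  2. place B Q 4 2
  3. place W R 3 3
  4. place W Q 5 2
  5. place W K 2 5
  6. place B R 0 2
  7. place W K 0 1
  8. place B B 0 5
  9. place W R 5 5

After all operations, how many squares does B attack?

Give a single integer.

Op 1: place BK@(3,1)
Op 2: place BQ@(4,2)
Op 3: place WR@(3,3)
Op 4: place WQ@(5,2)
Op 5: place WK@(2,5)
Op 6: place BR@(0,2)
Op 7: place WK@(0,1)
Op 8: place BB@(0,5)
Op 9: place WR@(5,5)
Per-piece attacks for B:
  BR@(0,2): attacks (0,3) (0,4) (0,5) (0,1) (1,2) (2,2) (3,2) (4,2) [ray(0,1) blocked at (0,5); ray(0,-1) blocked at (0,1); ray(1,0) blocked at (4,2)]
  BB@(0,5): attacks (1,4) (2,3) (3,2) (4,1) (5,0)
  BK@(3,1): attacks (3,2) (3,0) (4,1) (2,1) (4,2) (4,0) (2,2) (2,0)
  BQ@(4,2): attacks (4,3) (4,4) (4,5) (4,1) (4,0) (5,2) (3,2) (2,2) (1,2) (0,2) (5,3) (5,1) (3,3) (3,1) [ray(1,0) blocked at (5,2); ray(-1,0) blocked at (0,2); ray(-1,1) blocked at (3,3); ray(-1,-1) blocked at (3,1)]
Union (25 distinct): (0,1) (0,2) (0,3) (0,4) (0,5) (1,2) (1,4) (2,0) (2,1) (2,2) (2,3) (3,0) (3,1) (3,2) (3,3) (4,0) (4,1) (4,2) (4,3) (4,4) (4,5) (5,0) (5,1) (5,2) (5,3)

Answer: 25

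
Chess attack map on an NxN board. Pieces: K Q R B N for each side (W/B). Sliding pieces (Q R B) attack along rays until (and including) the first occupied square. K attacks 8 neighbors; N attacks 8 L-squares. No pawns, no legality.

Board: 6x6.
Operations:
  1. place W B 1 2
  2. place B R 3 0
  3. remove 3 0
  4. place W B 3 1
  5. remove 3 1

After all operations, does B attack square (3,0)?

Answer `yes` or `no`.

Op 1: place WB@(1,2)
Op 2: place BR@(3,0)
Op 3: remove (3,0)
Op 4: place WB@(3,1)
Op 5: remove (3,1)
Per-piece attacks for B:
B attacks (3,0): no

Answer: no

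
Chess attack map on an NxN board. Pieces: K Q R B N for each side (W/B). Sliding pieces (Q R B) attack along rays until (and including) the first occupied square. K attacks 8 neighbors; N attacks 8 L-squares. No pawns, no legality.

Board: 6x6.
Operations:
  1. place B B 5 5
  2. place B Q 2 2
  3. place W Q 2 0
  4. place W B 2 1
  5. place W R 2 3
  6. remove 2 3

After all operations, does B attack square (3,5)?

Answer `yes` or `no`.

Answer: no

Derivation:
Op 1: place BB@(5,5)
Op 2: place BQ@(2,2)
Op 3: place WQ@(2,0)
Op 4: place WB@(2,1)
Op 5: place WR@(2,3)
Op 6: remove (2,3)
Per-piece attacks for B:
  BQ@(2,2): attacks (2,3) (2,4) (2,5) (2,1) (3,2) (4,2) (5,2) (1,2) (0,2) (3,3) (4,4) (5,5) (3,1) (4,0) (1,3) (0,4) (1,1) (0,0) [ray(0,-1) blocked at (2,1); ray(1,1) blocked at (5,5)]
  BB@(5,5): attacks (4,4) (3,3) (2,2) [ray(-1,-1) blocked at (2,2)]
B attacks (3,5): no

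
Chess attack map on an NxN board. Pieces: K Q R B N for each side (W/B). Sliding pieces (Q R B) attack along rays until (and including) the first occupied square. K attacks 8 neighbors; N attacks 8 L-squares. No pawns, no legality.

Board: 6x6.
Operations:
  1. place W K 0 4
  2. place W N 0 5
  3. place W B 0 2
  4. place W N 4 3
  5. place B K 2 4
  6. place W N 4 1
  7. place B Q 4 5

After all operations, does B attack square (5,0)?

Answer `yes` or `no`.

Answer: no

Derivation:
Op 1: place WK@(0,4)
Op 2: place WN@(0,5)
Op 3: place WB@(0,2)
Op 4: place WN@(4,3)
Op 5: place BK@(2,4)
Op 6: place WN@(4,1)
Op 7: place BQ@(4,5)
Per-piece attacks for B:
  BK@(2,4): attacks (2,5) (2,3) (3,4) (1,4) (3,5) (3,3) (1,5) (1,3)
  BQ@(4,5): attacks (4,4) (4,3) (5,5) (3,5) (2,5) (1,5) (0,5) (5,4) (3,4) (2,3) (1,2) (0,1) [ray(0,-1) blocked at (4,3); ray(-1,0) blocked at (0,5)]
B attacks (5,0): no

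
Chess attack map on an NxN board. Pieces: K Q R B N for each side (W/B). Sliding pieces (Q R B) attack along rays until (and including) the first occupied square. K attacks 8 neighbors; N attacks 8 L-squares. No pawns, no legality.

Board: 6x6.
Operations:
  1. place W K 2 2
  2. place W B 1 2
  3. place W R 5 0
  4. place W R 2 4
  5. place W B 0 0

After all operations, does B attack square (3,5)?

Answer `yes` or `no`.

Answer: no

Derivation:
Op 1: place WK@(2,2)
Op 2: place WB@(1,2)
Op 3: place WR@(5,0)
Op 4: place WR@(2,4)
Op 5: place WB@(0,0)
Per-piece attacks for B:
B attacks (3,5): no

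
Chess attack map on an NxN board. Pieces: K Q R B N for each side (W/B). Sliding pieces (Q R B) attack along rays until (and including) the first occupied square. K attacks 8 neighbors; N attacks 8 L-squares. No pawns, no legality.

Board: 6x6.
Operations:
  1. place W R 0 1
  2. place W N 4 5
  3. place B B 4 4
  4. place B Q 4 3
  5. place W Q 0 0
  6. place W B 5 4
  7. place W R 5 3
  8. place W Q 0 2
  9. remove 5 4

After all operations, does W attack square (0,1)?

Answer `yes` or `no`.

Op 1: place WR@(0,1)
Op 2: place WN@(4,5)
Op 3: place BB@(4,4)
Op 4: place BQ@(4,3)
Op 5: place WQ@(0,0)
Op 6: place WB@(5,4)
Op 7: place WR@(5,3)
Op 8: place WQ@(0,2)
Op 9: remove (5,4)
Per-piece attacks for W:
  WQ@(0,0): attacks (0,1) (1,0) (2,0) (3,0) (4,0) (5,0) (1,1) (2,2) (3,3) (4,4) [ray(0,1) blocked at (0,1); ray(1,1) blocked at (4,4)]
  WR@(0,1): attacks (0,2) (0,0) (1,1) (2,1) (3,1) (4,1) (5,1) [ray(0,1) blocked at (0,2); ray(0,-1) blocked at (0,0)]
  WQ@(0,2): attacks (0,3) (0,4) (0,5) (0,1) (1,2) (2,2) (3,2) (4,2) (5,2) (1,3) (2,4) (3,5) (1,1) (2,0) [ray(0,-1) blocked at (0,1)]
  WN@(4,5): attacks (5,3) (3,3) (2,4)
  WR@(5,3): attacks (5,4) (5,5) (5,2) (5,1) (5,0) (4,3) [ray(-1,0) blocked at (4,3)]
W attacks (0,1): yes

Answer: yes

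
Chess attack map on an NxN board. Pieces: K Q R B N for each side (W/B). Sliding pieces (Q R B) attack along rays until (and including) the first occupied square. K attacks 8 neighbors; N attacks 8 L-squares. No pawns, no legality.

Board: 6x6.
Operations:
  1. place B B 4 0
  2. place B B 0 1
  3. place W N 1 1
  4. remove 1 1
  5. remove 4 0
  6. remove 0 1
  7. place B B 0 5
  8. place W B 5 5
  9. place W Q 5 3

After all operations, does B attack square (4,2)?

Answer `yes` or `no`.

Answer: no

Derivation:
Op 1: place BB@(4,0)
Op 2: place BB@(0,1)
Op 3: place WN@(1,1)
Op 4: remove (1,1)
Op 5: remove (4,0)
Op 6: remove (0,1)
Op 7: place BB@(0,5)
Op 8: place WB@(5,5)
Op 9: place WQ@(5,3)
Per-piece attacks for B:
  BB@(0,5): attacks (1,4) (2,3) (3,2) (4,1) (5,0)
B attacks (4,2): no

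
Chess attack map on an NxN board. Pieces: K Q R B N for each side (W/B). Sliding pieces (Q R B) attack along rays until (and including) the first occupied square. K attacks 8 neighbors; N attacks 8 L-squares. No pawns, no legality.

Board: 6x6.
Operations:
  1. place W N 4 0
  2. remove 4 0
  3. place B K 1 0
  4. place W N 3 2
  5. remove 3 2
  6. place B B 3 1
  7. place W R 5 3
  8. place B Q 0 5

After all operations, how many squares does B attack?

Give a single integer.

Answer: 23

Derivation:
Op 1: place WN@(4,0)
Op 2: remove (4,0)
Op 3: place BK@(1,0)
Op 4: place WN@(3,2)
Op 5: remove (3,2)
Op 6: place BB@(3,1)
Op 7: place WR@(5,3)
Op 8: place BQ@(0,5)
Per-piece attacks for B:
  BQ@(0,5): attacks (0,4) (0,3) (0,2) (0,1) (0,0) (1,5) (2,5) (3,5) (4,5) (5,5) (1,4) (2,3) (3,2) (4,1) (5,0)
  BK@(1,0): attacks (1,1) (2,0) (0,0) (2,1) (0,1)
  BB@(3,1): attacks (4,2) (5,3) (4,0) (2,2) (1,3) (0,4) (2,0) [ray(1,1) blocked at (5,3)]
Union (23 distinct): (0,0) (0,1) (0,2) (0,3) (0,4) (1,1) (1,3) (1,4) (1,5) (2,0) (2,1) (2,2) (2,3) (2,5) (3,2) (3,5) (4,0) (4,1) (4,2) (4,5) (5,0) (5,3) (5,5)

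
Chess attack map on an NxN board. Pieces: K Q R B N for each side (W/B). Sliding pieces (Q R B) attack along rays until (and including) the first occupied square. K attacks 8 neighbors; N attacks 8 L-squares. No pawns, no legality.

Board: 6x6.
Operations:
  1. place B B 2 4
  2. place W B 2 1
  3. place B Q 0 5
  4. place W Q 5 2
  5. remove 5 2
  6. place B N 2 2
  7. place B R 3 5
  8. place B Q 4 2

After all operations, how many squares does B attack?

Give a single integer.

Op 1: place BB@(2,4)
Op 2: place WB@(2,1)
Op 3: place BQ@(0,5)
Op 4: place WQ@(5,2)
Op 5: remove (5,2)
Op 6: place BN@(2,2)
Op 7: place BR@(3,5)
Op 8: place BQ@(4,2)
Per-piece attacks for B:
  BQ@(0,5): attacks (0,4) (0,3) (0,2) (0,1) (0,0) (1,5) (2,5) (3,5) (1,4) (2,3) (3,2) (4,1) (5,0) [ray(1,0) blocked at (3,5)]
  BN@(2,2): attacks (3,4) (4,3) (1,4) (0,3) (3,0) (4,1) (1,0) (0,1)
  BB@(2,4): attacks (3,5) (3,3) (4,2) (1,5) (1,3) (0,2) [ray(1,1) blocked at (3,5); ray(1,-1) blocked at (4,2)]
  BR@(3,5): attacks (3,4) (3,3) (3,2) (3,1) (3,0) (4,5) (5,5) (2,5) (1,5) (0,5) [ray(-1,0) blocked at (0,5)]
  BQ@(4,2): attacks (4,3) (4,4) (4,5) (4,1) (4,0) (5,2) (3,2) (2,2) (5,3) (5,1) (3,3) (2,4) (3,1) (2,0) [ray(-1,0) blocked at (2,2); ray(-1,1) blocked at (2,4)]
Union (32 distinct): (0,0) (0,1) (0,2) (0,3) (0,4) (0,5) (1,0) (1,3) (1,4) (1,5) (2,0) (2,2) (2,3) (2,4) (2,5) (3,0) (3,1) (3,2) (3,3) (3,4) (3,5) (4,0) (4,1) (4,2) (4,3) (4,4) (4,5) (5,0) (5,1) (5,2) (5,3) (5,5)

Answer: 32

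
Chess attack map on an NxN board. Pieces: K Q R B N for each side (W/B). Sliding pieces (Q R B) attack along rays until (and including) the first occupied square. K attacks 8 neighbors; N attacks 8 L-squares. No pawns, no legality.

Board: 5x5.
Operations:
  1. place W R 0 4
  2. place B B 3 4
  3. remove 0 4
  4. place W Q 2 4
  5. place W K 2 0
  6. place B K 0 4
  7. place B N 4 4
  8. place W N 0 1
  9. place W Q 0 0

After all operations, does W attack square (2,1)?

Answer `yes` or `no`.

Answer: yes

Derivation:
Op 1: place WR@(0,4)
Op 2: place BB@(3,4)
Op 3: remove (0,4)
Op 4: place WQ@(2,4)
Op 5: place WK@(2,0)
Op 6: place BK@(0,4)
Op 7: place BN@(4,4)
Op 8: place WN@(0,1)
Op 9: place WQ@(0,0)
Per-piece attacks for W:
  WQ@(0,0): attacks (0,1) (1,0) (2,0) (1,1) (2,2) (3,3) (4,4) [ray(0,1) blocked at (0,1); ray(1,0) blocked at (2,0); ray(1,1) blocked at (4,4)]
  WN@(0,1): attacks (1,3) (2,2) (2,0)
  WK@(2,0): attacks (2,1) (3,0) (1,0) (3,1) (1,1)
  WQ@(2,4): attacks (2,3) (2,2) (2,1) (2,0) (3,4) (1,4) (0,4) (3,3) (4,2) (1,3) (0,2) [ray(0,-1) blocked at (2,0); ray(1,0) blocked at (3,4); ray(-1,0) blocked at (0,4)]
W attacks (2,1): yes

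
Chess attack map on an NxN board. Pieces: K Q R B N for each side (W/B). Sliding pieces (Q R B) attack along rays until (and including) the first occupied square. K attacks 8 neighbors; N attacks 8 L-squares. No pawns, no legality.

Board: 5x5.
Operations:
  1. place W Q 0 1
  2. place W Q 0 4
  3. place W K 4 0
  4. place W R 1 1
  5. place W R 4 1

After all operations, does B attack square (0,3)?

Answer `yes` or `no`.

Answer: no

Derivation:
Op 1: place WQ@(0,1)
Op 2: place WQ@(0,4)
Op 3: place WK@(4,0)
Op 4: place WR@(1,1)
Op 5: place WR@(4,1)
Per-piece attacks for B:
B attacks (0,3): no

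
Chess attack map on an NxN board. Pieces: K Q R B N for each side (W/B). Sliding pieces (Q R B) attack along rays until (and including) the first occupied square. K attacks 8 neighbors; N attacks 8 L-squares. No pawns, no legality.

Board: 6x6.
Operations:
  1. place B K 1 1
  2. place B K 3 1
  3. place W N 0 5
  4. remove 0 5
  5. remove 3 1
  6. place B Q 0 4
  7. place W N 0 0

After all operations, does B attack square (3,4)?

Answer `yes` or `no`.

Answer: yes

Derivation:
Op 1: place BK@(1,1)
Op 2: place BK@(3,1)
Op 3: place WN@(0,5)
Op 4: remove (0,5)
Op 5: remove (3,1)
Op 6: place BQ@(0,4)
Op 7: place WN@(0,0)
Per-piece attacks for B:
  BQ@(0,4): attacks (0,5) (0,3) (0,2) (0,1) (0,0) (1,4) (2,4) (3,4) (4,4) (5,4) (1,5) (1,3) (2,2) (3,1) (4,0) [ray(0,-1) blocked at (0,0)]
  BK@(1,1): attacks (1,2) (1,0) (2,1) (0,1) (2,2) (2,0) (0,2) (0,0)
B attacks (3,4): yes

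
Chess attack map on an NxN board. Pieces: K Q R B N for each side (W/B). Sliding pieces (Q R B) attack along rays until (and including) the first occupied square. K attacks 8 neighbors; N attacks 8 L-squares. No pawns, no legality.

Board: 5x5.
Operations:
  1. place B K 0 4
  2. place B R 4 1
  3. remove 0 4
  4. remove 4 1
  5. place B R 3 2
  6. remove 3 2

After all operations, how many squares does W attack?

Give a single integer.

Op 1: place BK@(0,4)
Op 2: place BR@(4,1)
Op 3: remove (0,4)
Op 4: remove (4,1)
Op 5: place BR@(3,2)
Op 6: remove (3,2)
Per-piece attacks for W:
Union (0 distinct): (none)

Answer: 0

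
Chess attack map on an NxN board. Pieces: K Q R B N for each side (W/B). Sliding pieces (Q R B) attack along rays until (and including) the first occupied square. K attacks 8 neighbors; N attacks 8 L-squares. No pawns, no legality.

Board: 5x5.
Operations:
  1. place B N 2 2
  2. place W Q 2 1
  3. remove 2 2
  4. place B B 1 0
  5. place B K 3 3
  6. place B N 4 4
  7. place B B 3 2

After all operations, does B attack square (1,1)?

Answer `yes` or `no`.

Op 1: place BN@(2,2)
Op 2: place WQ@(2,1)
Op 3: remove (2,2)
Op 4: place BB@(1,0)
Op 5: place BK@(3,3)
Op 6: place BN@(4,4)
Op 7: place BB@(3,2)
Per-piece attacks for B:
  BB@(1,0): attacks (2,1) (0,1) [ray(1,1) blocked at (2,1)]
  BB@(3,2): attacks (4,3) (4,1) (2,3) (1,4) (2,1) [ray(-1,-1) blocked at (2,1)]
  BK@(3,3): attacks (3,4) (3,2) (4,3) (2,3) (4,4) (4,2) (2,4) (2,2)
  BN@(4,4): attacks (3,2) (2,3)
B attacks (1,1): no

Answer: no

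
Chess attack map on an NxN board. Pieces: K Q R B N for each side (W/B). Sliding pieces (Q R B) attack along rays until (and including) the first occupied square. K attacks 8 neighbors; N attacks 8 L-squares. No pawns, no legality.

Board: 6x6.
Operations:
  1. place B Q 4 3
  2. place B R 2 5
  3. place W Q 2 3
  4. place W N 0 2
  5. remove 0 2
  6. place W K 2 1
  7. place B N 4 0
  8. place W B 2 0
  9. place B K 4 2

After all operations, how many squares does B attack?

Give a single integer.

Op 1: place BQ@(4,3)
Op 2: place BR@(2,5)
Op 3: place WQ@(2,3)
Op 4: place WN@(0,2)
Op 5: remove (0,2)
Op 6: place WK@(2,1)
Op 7: place BN@(4,0)
Op 8: place WB@(2,0)
Op 9: place BK@(4,2)
Per-piece attacks for B:
  BR@(2,5): attacks (2,4) (2,3) (3,5) (4,5) (5,5) (1,5) (0,5) [ray(0,-1) blocked at (2,3)]
  BN@(4,0): attacks (5,2) (3,2) (2,1)
  BK@(4,2): attacks (4,3) (4,1) (5,2) (3,2) (5,3) (5,1) (3,3) (3,1)
  BQ@(4,3): attacks (4,4) (4,5) (4,2) (5,3) (3,3) (2,3) (5,4) (5,2) (3,4) (2,5) (3,2) (2,1) [ray(0,-1) blocked at (4,2); ray(-1,0) blocked at (2,3); ray(-1,1) blocked at (2,5); ray(-1,-1) blocked at (2,1)]
Union (21 distinct): (0,5) (1,5) (2,1) (2,3) (2,4) (2,5) (3,1) (3,2) (3,3) (3,4) (3,5) (4,1) (4,2) (4,3) (4,4) (4,5) (5,1) (5,2) (5,3) (5,4) (5,5)

Answer: 21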